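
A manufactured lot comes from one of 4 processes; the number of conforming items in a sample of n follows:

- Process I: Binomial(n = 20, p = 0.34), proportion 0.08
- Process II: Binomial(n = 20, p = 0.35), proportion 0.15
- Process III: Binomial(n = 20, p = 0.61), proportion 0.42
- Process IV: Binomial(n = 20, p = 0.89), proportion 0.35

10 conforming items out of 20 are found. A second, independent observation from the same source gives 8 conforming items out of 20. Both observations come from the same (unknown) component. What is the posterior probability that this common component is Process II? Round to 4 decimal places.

The responsibility of component k is π_k f_k(x) divided by Σ_j π_j f_j(x).
Since both observations come from the same component, the likelihood for component k is f_k(x₁)·f_k(x₂).
  L_I = [C(20,10)·0.34^10·0.66^10 = 184756·2.06438e-05·0.0156834 = 0.0598173] × [0.153683] = 0.0091929
  L_II = [C(20,10)·0.35^10·0.65^10 = 184756·2.75855e-05·0.0134627 = 0.068614] × [0.161351] = 0.0110709
  L_III = [C(20,10)·0.61^10·0.39^10 = 184756·0.00713343·8.14041e-05 = 0.107286] × [0.0299007] = 0.00320792
  L_IV = [C(20,10)·0.89^10·0.11^10 = 184756·0.311817·2.59374e-10 = 1.49426e-05] × [1.55632e-07] = 2.32555e-12
Weight by the priors:
  π_I·L_I = 0.08 × 0.0091929 = 0.000735432
  π_II·L_II = 0.15 × 0.0110709 = 0.00166064
  π_III·L_III = 0.42 × 0.00320792 = 0.00134733
  π_IV·L_IV = 0.35 × 2.32555e-12 = 8.13941e-13
Normaliser: 0.000735432 + 0.00166064 + 0.00134733 + 8.13941e-13 = 0.0037434
So the posterior for Process II is 0.00166064 / 0.0037434 ≈ 0.4436.

0.4436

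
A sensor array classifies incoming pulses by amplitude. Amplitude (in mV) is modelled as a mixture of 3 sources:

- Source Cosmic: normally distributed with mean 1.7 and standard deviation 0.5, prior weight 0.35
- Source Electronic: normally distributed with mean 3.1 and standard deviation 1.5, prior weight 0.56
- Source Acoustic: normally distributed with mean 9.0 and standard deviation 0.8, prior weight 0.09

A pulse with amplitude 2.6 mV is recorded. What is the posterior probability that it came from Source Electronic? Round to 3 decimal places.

0.718

P(component k | x) = π_k·f_k(x) / marginal(x), where marginal(x) = Σ_j π_j·f_j(x).
Normal densities:
  L_Cosmic = (1/(0.5·√(2π)))·exp(−(2.6−1.7)²/(2·0.5²)) = 0.797885·exp(-1.62000) = 0.1579
  L_Electronic = (1/(1.5·√(2π)))·exp(−(2.6−3.1)²/(2·1.5²)) = 0.265962·exp(-0.05556) = 0.251589
  L_Acoustic = (1/(0.8·√(2π)))·exp(−(2.6−9.0)²/(2·0.8²)) = 0.498678·exp(-32.00000) = 6.31534e-15
Multiply by the mixture weights:
  π_Cosmic·L_Cosmic = 0.35 × 0.1579 = 0.0552651
  π_Electronic·L_Electronic = 0.56 × 0.251589 = 0.14089
  π_Acoustic·L_Acoustic = 0.09 × 6.31534e-15 = 5.6838e-16
Marginal: 0.0552651 + 0.14089 + 5.6838e-16 = 0.196155
So the posterior for Source Electronic is 0.14089 / 0.196155 ≈ 0.718.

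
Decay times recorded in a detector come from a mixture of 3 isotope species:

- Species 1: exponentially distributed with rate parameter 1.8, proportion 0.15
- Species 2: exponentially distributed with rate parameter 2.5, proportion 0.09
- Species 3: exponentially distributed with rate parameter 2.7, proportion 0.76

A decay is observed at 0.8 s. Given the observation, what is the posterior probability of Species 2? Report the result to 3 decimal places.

Apply Bayes' rule: the posterior for each component is proportional to its prior times its likelihood at x.
Evaluate each component's likelihood at the observed value:
  L_1 = 0.42647
  L_2 = 0.338338
  L_3 = 0.311378
Weight by the priors:
  π_1·L_1 = 0.15 × 0.42647 = 0.0639705
  π_2·L_2 = 0.09 × 0.338338 = 0.0304504
  π_3·L_3 = 0.76 × 0.311378 = 0.236647
Normaliser: 0.0639705 + 0.0304504 + 0.236647 = 0.331068
P(Species 2 | the observation) ≈ 0.092

0.092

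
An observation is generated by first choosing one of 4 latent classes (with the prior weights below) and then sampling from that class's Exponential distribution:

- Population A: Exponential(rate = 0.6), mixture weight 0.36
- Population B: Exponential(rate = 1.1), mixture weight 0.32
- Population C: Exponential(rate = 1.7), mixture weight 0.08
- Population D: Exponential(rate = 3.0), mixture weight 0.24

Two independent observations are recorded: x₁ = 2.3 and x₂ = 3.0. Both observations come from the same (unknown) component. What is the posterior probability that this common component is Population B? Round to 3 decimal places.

Apply Bayes' rule: the posterior for each component is proportional to its prior times its likelihood at x.
Since both observations come from the same component, the likelihood for component k is f_k(x₁)·f_k(x₂).
  p_A = [0.150947] × [0.0991793] = 0.0149708
  p_B = [0.0876249] × [0.0405715] = 0.00355507
  p_C = [0.0340689] × [0.0103645] = 0.000353106
  p_D = [0.00302336] × [0.000370229] = 1.11934e-06
Prior × likelihood for each component:
  π_A·p_A = 0.36 × 0.0149708 = 0.0053895
  π_B·p_B = 0.32 × 0.00355507 = 0.00113762
  π_C·p_C = 0.08 × 0.000353106 = 2.82484e-05
  π_D·p_D = 0.24 × 1.11934e-06 = 2.68641e-07
Evidence: 0.0053895 + 0.00113762 + 2.82484e-05 + 2.68641e-07 = 0.00655564
Responsibility of Population B: 0.00113762 / 0.00655564 ≈ 0.174

0.174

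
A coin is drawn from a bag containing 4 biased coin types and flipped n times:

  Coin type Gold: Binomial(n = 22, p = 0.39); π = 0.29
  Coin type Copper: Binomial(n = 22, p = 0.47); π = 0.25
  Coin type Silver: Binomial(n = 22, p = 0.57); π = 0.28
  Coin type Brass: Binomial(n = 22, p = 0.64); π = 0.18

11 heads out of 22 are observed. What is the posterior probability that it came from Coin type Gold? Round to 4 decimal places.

0.2377

By Bayes' theorem, P(k | x) = π_k f_k(x) / Σ_j π_j f_j(x).
Binomial probabilities:
  L_Gold = 0.0974527
  L_Copper = 0.161646
  L_Silver = 0.135279
  L_Brass = 0.0685113
Unnormalised posteriors:
  π_Gold·L_Gold = 0.29 × 0.0974527 = 0.0282613
  π_Copper·L_Copper = 0.25 × 0.161646 = 0.0404116
  π_Silver·L_Silver = 0.28 × 0.135279 = 0.0378782
  π_Brass·L_Brass = 0.18 × 0.0685113 = 0.012332
Normaliser: 0.0282613 + 0.0404116 + 0.0378782 + 0.012332 = 0.118883
Responsibility of Coin type Gold: 0.0282613 / 0.118883 ≈ 0.2377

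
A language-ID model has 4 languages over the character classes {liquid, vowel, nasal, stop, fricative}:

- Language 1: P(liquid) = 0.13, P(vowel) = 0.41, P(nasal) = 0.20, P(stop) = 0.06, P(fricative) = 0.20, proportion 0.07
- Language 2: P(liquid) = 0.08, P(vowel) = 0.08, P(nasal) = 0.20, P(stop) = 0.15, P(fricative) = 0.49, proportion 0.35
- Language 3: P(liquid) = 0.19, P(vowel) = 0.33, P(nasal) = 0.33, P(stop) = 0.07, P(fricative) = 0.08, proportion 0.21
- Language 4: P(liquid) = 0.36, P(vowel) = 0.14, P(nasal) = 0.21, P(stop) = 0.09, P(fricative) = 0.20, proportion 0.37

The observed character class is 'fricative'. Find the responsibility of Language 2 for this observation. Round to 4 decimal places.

The responsibility of component k is P(Z=k) f_k(x) divided by Σ_j P(Z=j) f_j(x).
Categorical probabilities:
  L_1 = P(fricative | comp) = 0.20
  L_2 = P(fricative | comp) = 0.49
  L_3 = P(fricative | comp) = 0.08
  L_4 = P(fricative | comp) = 0.20
Multiply by the mixture weights:
  P(Z=1)·L_1 = 0.07 × 0.2 = 0.014
  P(Z=2)·L_2 = 0.35 × 0.49 = 0.1715
  P(Z=3)·L_3 = 0.21 × 0.08 = 0.0168
  P(Z=4)·L_4 = 0.37 × 0.2 = 0.074
Denominator: 0.014 + 0.1715 + 0.0168 + 0.074 = 0.2763
Responsibility of Language 2: 0.1715 / 0.2763 ≈ 0.6207

0.6207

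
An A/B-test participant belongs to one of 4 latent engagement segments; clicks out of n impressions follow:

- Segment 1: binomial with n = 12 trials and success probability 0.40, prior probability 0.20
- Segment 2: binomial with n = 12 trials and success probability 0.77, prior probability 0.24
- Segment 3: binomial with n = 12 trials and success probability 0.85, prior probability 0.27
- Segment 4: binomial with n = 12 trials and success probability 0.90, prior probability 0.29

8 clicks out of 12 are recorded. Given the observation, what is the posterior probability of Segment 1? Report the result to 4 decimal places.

0.1135

By Bayes' theorem, P(k | x) = π_k f_k(x) / Σ_j π_j f_j(x).
Evaluate each component's likelihood at the observed value:
  f_1 = C(12,8)·0.40^8·0.60^4 = 495·0.00065536·0.1296 = 0.0420427
  f_2 = C(12,8)·0.77^8·0.23^4 = 495·0.123574·0.00279841 = 0.171176
  f_3 = C(12,8)·0.85^8·0.15^4 = 495·0.272491·0.00050625 = 0.0682844
  f_4 = C(12,8)·0.90^8·0.10^4 = 495·0.430467·0.0001 = 0.0213081
Weight by the priors:
  π_1·f_1 = 0.20 × 0.0420427 = 0.00840853
  π_2·f_2 = 0.24 × 0.171176 = 0.0410822
  π_3·f_3 = 0.27 × 0.0682844 = 0.0184368
  π_4·f_4 = 0.29 × 0.0213081 = 0.00617936
Denominator: 0.00840853 + 0.0410822 + 0.0184368 + 0.00617936 = 0.0741069
P(Segment 1 | data) = 0.00840853 / 0.0741069 ≈ 0.1135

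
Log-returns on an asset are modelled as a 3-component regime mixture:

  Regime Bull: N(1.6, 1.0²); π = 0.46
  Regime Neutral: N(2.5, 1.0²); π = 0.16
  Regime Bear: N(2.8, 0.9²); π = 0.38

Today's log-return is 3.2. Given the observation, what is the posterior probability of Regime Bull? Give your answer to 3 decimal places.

0.201

Posterior ∝ prior × likelihood, so P(k | x) ∝ P(Z=k) f_k(x); normalise over all components.
Normal densities:
  f_Bull = (1/(1.0·√(2π)))·exp(−(3.2−1.6)²/(2·1.0²)) = 0.398942·exp(-1.28000) = 0.110921
  f_Neutral = (1/(1.0·√(2π)))·exp(−(3.2−2.5)²/(2·1.0²)) = 0.398942·exp(-0.24500) = 0.312254
  f_Bear = (1/(0.9·√(2π)))·exp(−(3.2−2.8)²/(2·0.9²)) = 0.443269·exp(-0.09877) = 0.401582
Prior × likelihood for each component:
  P(Z=Bull)·f_Bull = 0.46 × 0.110921 = 0.0510236
  P(Z=Neutral)·f_Neutral = 0.16 × 0.312254 = 0.0499606
  P(Z=Bear)·f_Bear = 0.38 × 0.401582 = 0.152601
Sum: 0.0510236 + 0.0499606 + 0.152601 = 0.253585
P(Regime Bull | 3.2) ≈ 0.201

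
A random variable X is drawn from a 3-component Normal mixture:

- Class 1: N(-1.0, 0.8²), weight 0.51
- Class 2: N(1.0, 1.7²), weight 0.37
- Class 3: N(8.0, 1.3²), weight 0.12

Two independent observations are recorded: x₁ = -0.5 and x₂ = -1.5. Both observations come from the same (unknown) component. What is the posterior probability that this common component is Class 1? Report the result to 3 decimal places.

P(component k | x) = π_k·f_k(x) / marginal(x), where marginal(x) = Σ_j π_j·f_j(x).
Since both observations come from the same component, the likelihood for component k is f_k(x₁)·f_k(x₂).
  L_1 = [0.410201] × [0.410201] = 0.168265
  L_2 = [0.159002] × [0.0795888] = 0.0126548
  L_3 = [1.59809e-10] × [7.77661e-13] = 1.24277e-22
Prior × likelihood for each component:
  π_1·L_1 = 0.51 × 0.168265 = 0.0858152
  π_2·L_2 = 0.37 × 0.0126548 = 0.00468226
  π_3·L_3 = 0.12 × 1.24277e-22 = 1.49132e-23
Evidence: 0.0858152 + 0.00468226 + 1.49132e-23 = 0.0904974
Responsibility of Class 1: 0.0858152 / 0.0904974 ≈ 0.948

0.948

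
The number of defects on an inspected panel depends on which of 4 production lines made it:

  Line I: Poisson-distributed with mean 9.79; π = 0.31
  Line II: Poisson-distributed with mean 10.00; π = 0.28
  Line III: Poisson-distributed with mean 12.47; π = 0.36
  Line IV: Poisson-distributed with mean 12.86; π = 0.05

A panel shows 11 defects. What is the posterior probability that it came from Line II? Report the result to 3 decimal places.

0.288

By Bayes' theorem, P(k | x) = w_k f_k(x) / Σ_j w_j f_j(x).
Poisson probabilities:
  p_I = e^(−9.79)·9.79^11/11! = 0.111099
  p_II = e^(−10.00)·10.00^11/11! = 0.113736
  p_III = e^(−12.47)·12.47^11/11! = 0.109074
  p_IV = e^(−12.86)·12.86^11/11! = 0.103626
Unnormalised posteriors:
  w_I·p_I = 0.31 × 0.111099 = 0.0344408
  w_II·p_II = 0.28 × 0.113736 = 0.0318462
  w_III·p_III = 0.36 × 0.109074 = 0.0392668
  w_IV·p_IV = 0.05 × 0.103626 = 0.00518129
Sum: 0.0344408 + 0.0318462 + 0.0392668 + 0.00518129 = 0.110735
P(Line II | the observation) ≈ 0.288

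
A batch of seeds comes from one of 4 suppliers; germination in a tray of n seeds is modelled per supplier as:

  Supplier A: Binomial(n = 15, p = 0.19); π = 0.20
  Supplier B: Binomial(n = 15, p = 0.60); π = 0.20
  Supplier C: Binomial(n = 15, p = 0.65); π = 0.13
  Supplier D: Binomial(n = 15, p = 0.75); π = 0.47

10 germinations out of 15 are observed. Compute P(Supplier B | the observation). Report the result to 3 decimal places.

P(component k | x) = w_k·f_k(x) / marginal(x), where marginal(x) = Σ_j w_j·f_j(x).
Component likelihoods at x = 10 germinations out of 15:
  L_A = C(15,10)·0.19^10·0.81^5 = 3003·6.13107e-08·0.348678 = 6.41973e-05
  L_B = C(15,10)·0.60^10·0.40^5 = 3003·0.00604662·0.01024 = 0.185938
  L_C = C(15,10)·0.65^10·0.35^5 = 3003·0.0134627·0.00525219 = 0.212339
  L_D = C(15,10)·0.75^10·0.25^5 = 3003·0.0563135·0.000976562 = 0.165146
Unnormalised posteriors:
  w_A·L_A = 0.20 × 6.41973e-05 = 1.28395e-05
  w_B·L_B = 0.20 × 0.185938 = 0.0371876
  w_C·L_C = 0.13 × 0.212339 = 0.027604
  w_D·L_D = 0.47 × 0.165146 = 0.0776186
Normaliser: 1.28395e-05 + 0.0371876 + 0.027604 + 0.0776186 = 0.142423
P(Supplier B | 10 germinations out of 15) ≈ 0.261

0.261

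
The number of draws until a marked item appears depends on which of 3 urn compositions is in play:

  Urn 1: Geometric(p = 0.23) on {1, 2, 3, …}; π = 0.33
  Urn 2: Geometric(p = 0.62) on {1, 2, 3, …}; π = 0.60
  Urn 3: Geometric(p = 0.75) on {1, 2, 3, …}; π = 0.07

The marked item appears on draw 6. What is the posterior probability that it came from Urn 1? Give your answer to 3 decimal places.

0.873

Posterior ∝ prior × likelihood, so P(k | x) ∝ w_k f_k(x); normalise over all components.
Evaluate each component's likelihood at the observed value:
  f_1 = 0.062256
  f_2 = 0.00491258
  f_3 = 0.000732422
Unnormalised posteriors:
  w_1·f_1 = 0.33 × 0.062256 = 0.0205445
  w_2·f_2 = 0.60 × 0.00491258 = 0.00294755
  w_3·f_3 = 0.07 × 0.000732422 = 5.12695e-05
Denominator: 0.0205445 + 0.00294755 + 5.12695e-05 = 0.0235433
Responsibility of Urn 1: 0.0205445 / 0.0235433 ≈ 0.873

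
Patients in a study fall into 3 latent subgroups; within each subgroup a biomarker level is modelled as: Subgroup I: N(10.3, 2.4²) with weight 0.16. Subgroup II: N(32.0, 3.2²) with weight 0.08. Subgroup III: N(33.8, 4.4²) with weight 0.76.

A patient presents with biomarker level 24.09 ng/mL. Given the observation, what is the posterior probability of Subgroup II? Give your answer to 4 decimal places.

0.0722

Apply Bayes' rule: the posterior for each component is proportional to its prior times its likelihood at x.
Normal densities:
  p_I = 1.12634e-08
  p_II = 0.00587428
  p_III = 0.00794219
Prior × likelihood for each component:
  w_I·p_I = 0.16 × 1.12634e-08 = 1.80214e-09
  w_II·p_II = 0.08 × 0.00587428 = 0.000469942
  w_III·p_III = 0.76 × 0.00794219 = 0.00603606
Evidence: 1.80214e-09 + 0.000469942 + 0.00603606 = 0.00650601
P(Subgroup II | the observation) ≈ 0.0722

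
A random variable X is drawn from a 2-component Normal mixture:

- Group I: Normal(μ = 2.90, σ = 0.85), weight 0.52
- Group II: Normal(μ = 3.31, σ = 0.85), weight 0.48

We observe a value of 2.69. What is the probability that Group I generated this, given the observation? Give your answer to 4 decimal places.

The responsibility of component k is P(Z=k) f_k(x) divided by Σ_j P(Z=j) f_j(x).
Normal densities:
  f_I = 0.455236
  f_II = 0.359716
Prior × likelihood for each component:
  P(Z=I)·f_I = 0.52 × 0.455236 = 0.236723
  P(Z=II)·f_II = 0.48 × 0.359716 = 0.172664
Sum: 0.236723 + 0.172664 = 0.409387
P(Group I | data) ≈ 0.5782

0.5782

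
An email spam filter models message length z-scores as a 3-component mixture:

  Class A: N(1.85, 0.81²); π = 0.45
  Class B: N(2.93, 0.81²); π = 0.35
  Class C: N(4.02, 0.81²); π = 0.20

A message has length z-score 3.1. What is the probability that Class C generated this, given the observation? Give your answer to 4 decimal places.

P(component k | x) = π_k·f_k(x) / marginal(x), where marginal(x) = Σ_j π_j·f_j(x).
Component likelihoods at x = 3.1:
  f_A = 0.149723
  f_B = 0.481793
  f_C = 0.258401
Unnormalised posteriors:
  π_A·f_A = 0.45 × 0.149723 = 0.0673755
  π_B·f_B = 0.35 × 0.481793 = 0.168627
  π_C·f_C = 0.20 × 0.258401 = 0.0516803
Evidence: 0.0673755 + 0.168627 + 0.0516803 = 0.287683
So the posterior for Class C is 0.0516803 / 0.287683 ≈ 0.1796.

0.1796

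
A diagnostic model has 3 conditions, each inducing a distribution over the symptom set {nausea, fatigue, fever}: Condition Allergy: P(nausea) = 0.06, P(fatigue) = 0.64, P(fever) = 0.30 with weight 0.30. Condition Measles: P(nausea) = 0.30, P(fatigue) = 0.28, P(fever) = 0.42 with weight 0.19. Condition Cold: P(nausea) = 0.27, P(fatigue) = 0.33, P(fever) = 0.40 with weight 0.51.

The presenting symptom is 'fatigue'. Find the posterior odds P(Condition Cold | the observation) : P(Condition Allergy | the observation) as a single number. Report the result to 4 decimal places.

0.8766

The posterior odds equal the prior odds times the likelihood ratio: (w_i/w_j)·(f_i(x)/f_j(x)).
Categorical probabilities:
  L_Allergy = P(fatigue | comp) = 0.64
  L_Measles = P(fatigue | comp) = 0.28
  L_Cold = P(fatigue | comp) = 0.33
Posterior odds = (w_Cold·L_Cold) / (w_Allergy·L_Allergy) = (0.51·0.33) / (0.30·0.64) = 0.1683 / 0.192 ≈ 0.8766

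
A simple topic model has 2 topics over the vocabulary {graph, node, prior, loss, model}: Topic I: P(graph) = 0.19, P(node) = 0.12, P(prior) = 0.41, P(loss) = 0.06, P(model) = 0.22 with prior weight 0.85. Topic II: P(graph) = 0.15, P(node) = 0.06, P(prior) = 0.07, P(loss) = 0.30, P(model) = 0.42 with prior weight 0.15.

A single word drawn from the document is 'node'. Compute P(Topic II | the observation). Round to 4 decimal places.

P(component k | x) = π_k·f_k(x) / marginal(x), where marginal(x) = Σ_j π_j·f_j(x).
Component likelihoods at x = 'node':
  L_I = P(node | comp) = 0.12
  L_II = P(node | comp) = 0.06
Unnormalised posteriors:
  π_I·L_I = 0.85 × 0.12 = 0.102
  π_II·L_II = 0.15 × 0.06 = 0.009
Denominator: 0.102 + 0.009 = 0.111
P(Topic II | data) ≈ 0.0811

0.0811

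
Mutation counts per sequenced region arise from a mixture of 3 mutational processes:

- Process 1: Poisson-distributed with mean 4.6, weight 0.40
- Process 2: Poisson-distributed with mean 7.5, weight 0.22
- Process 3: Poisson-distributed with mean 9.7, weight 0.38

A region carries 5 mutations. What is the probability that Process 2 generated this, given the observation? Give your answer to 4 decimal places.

0.2193

P(component k | x) = π_k·f_k(x) / marginal(x), where marginal(x) = Σ_j π_j·f_j(x).
Poisson probabilities:
  L_1 = e^(−4.6)·4.6^5/5! = 0.172526
  L_2 = e^(−7.5)·7.5^5/5! = 0.109375
  L_3 = e^(−9.7)·9.7^5/5! = 0.0438552
Prior × likelihood for each component:
  π_1·L_1 = 0.40 × 0.172526 = 0.0690102
  π_2·L_2 = 0.22 × 0.109375 = 0.0240624
  π_3·L_3 = 0.38 × 0.0438552 = 0.016665
Evidence: 0.0690102 + 0.0240624 + 0.016665 = 0.109738
Responsibility of Process 2: 0.0240624 / 0.109738 ≈ 0.2193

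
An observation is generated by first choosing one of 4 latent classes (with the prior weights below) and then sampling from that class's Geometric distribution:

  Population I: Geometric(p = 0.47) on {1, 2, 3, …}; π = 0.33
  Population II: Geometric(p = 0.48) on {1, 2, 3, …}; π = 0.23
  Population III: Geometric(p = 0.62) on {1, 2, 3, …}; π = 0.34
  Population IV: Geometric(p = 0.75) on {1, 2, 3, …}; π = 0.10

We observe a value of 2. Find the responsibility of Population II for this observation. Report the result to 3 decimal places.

P(component k | x) = π_k·f_k(x) / marginal(x), where marginal(x) = Σ_j π_j·f_j(x).
Evaluate each component's likelihood at the observed value:
  f_I = 0.47·(1−0.47)^1 = 0.47·0.53 = 0.2491
  f_II = 0.48·(1−0.48)^1 = 0.48·0.52 = 0.2496
  f_III = 0.62·(1−0.62)^1 = 0.62·0.38 = 0.2356
  f_IV = 0.75·(1−0.75)^1 = 0.75·0.25 = 0.1875
Weight by the priors:
  π_I·f_I = 0.33 × 0.2491 = 0.082203
  π_II·f_II = 0.23 × 0.2496 = 0.057408
  π_III·f_III = 0.34 × 0.2356 = 0.080104
  π_IV·f_IV = 0.10 × 0.1875 = 0.01875
Normaliser: 0.082203 + 0.057408 + 0.080104 + 0.01875 = 0.238465
Responsibility of Population II: 0.057408 / 0.238465 ≈ 0.241

0.241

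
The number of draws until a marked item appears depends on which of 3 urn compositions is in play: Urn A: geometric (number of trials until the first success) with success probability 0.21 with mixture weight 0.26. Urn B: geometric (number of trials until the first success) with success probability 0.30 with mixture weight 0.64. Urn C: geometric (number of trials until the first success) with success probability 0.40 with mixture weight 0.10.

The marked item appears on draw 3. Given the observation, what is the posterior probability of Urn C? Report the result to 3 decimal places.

0.101

Posterior ∝ prior × likelihood, so P(k | x) ∝ π_k f_k(x); normalise over all components.
Geometric probabilities:
  f_A = 0.21·(1−0.21)^2 = 0.21·0.6241 = 0.131061
  f_B = 0.30·(1−0.30)^2 = 0.30·0.49 = 0.147
  f_C = 0.40·(1−0.40)^2 = 0.40·0.36 = 0.144
Prior × likelihood for each component:
  π_A·f_A = 0.26 × 0.131061 = 0.0340759
  π_B·f_B = 0.64 × 0.147 = 0.09408
  π_C·f_C = 0.10 × 0.144 = 0.0144
Sum: 0.0340759 + 0.09408 + 0.0144 = 0.142556
P(Urn C | the observation) = 0.0144 / 0.142556 ≈ 0.101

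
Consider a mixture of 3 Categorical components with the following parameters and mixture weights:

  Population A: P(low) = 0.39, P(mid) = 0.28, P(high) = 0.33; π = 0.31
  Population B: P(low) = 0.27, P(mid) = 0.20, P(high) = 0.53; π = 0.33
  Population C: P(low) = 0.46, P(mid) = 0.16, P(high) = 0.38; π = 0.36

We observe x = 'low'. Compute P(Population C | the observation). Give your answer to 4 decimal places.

0.4409

Posterior ∝ prior × likelihood, so P(k | x) ∝ π_k f_k(x); normalise over all components.
Categorical probabilities:
  p_A = P(low | comp) = 0.39
  p_B = P(low | comp) = 0.27
  p_C = P(low | comp) = 0.46
Prior × likelihood for each component:
  π_A·p_A = 0.31 × 0.39 = 0.1209
  π_B·p_B = 0.33 × 0.27 = 0.0891
  π_C·p_C = 0.36 × 0.46 = 0.1656
Marginal: 0.1209 + 0.0891 + 0.1656 = 0.3756
P(Population C | x) ≈ 0.4409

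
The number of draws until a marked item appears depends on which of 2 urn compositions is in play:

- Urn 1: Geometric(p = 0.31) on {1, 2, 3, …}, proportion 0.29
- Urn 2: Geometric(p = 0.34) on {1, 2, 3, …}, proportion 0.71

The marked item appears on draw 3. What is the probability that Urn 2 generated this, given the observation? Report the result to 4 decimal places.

0.7107

The responsibility of component k is π_k f_k(x) divided by Σ_j π_j f_j(x).
Evaluate each component's likelihood at the observed value:
  L_1 = 0.147591
  L_2 = 0.148104
Prior × likelihood for each component:
  π_1·L_1 = 0.29 × 0.147591 = 0.0428014
  π_2·L_2 = 0.71 × 0.148104 = 0.105154
Evidence: 0.0428014 + 0.105154 = 0.147955
P(Urn 2 | data) ≈ 0.7107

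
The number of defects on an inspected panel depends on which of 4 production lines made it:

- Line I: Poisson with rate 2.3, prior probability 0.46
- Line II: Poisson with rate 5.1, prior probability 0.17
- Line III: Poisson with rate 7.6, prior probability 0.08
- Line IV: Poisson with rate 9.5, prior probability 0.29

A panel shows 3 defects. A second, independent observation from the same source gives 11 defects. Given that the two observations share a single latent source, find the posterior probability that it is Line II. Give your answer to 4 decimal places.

0.2931

Apply Bayes' rule: the posterior for each component is proportional to its prior times its likelihood at x.
Since both observations come from the same component, the likelihood for component k is f_k(x₁)·f_k(x₂).
  f_I = [e^(−2.3)·2.3^3/3! = 0.203308] × [2.39317e-05] = 4.86551e-06
  f_II = [e^(−5.1)·5.1^3/3! = 0.13479] × [0.00927287] = 0.00124989
  f_III = [e^(−7.6)·7.6^3/3! = 0.0366144] × [0.061257] = 0.00224289
  f_IV = [e^(−9.5)·9.5^3/3! = 0.010696] × [0.106661] = 0.00114085
Unnormalised posteriors:
  P(Z=I)·f_I = 0.46 × 4.86551e-06 = 2.23813e-06
  P(Z=II)·f_II = 0.17 × 0.00124989 = 0.000212481
  P(Z=III)·f_III = 0.08 × 0.00224289 = 0.000179431
  P(Z=IV)·f_IV = 0.29 × 0.00114085 = 0.000330846
Sum: 2.23813e-06 + 0.000212481 + 0.000179431 + 0.000330846 = 0.000724997
P(Line II | x₁,x₂) ≈ 0.2931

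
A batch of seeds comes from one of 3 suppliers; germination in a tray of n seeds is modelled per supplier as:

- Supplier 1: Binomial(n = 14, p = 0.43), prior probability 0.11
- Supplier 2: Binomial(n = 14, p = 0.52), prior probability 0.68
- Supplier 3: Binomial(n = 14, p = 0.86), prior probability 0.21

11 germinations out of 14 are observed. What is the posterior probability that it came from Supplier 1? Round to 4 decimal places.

The responsibility of component k is π_k f_k(x) divided by Σ_j π_j f_j(x).
Evaluate each component's likelihood at the observed value:
  f_1 = C(14,11)·0.43^11·0.57^3 = 364·9.29294e-05·0.185193 = 0.00626439
  f_2 = C(14,11)·0.52^11·0.48^3 = 364·0.000751687·0.110592 = 0.0302595
  f_3 = C(14,11)·0.86^11·0.14^3 = 364·0.190319·0.002744 = 0.190094
Multiply by the mixture weights:
  π_1·f_1 = 0.11 × 0.00626439 = 0.000689083
  π_2·f_2 = 0.68 × 0.0302595 = 0.0205765
  π_3·f_3 = 0.21 × 0.190094 = 0.0399197
Normaliser: 0.000689083 + 0.0205765 + 0.0399197 = 0.0611853
P(Supplier 1 | 11 germinations out of 14) ≈ 0.0113

0.0113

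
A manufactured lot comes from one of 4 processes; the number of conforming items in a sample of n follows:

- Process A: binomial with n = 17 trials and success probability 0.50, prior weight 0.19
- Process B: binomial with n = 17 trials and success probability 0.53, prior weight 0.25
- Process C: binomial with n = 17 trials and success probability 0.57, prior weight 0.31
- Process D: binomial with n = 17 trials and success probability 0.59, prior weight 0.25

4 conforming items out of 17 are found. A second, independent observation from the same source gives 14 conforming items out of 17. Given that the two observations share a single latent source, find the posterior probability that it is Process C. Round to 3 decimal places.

0.308

Apply Bayes' rule: the posterior for each component is proportional to its prior times its likelihood at x.
Since both observations come from the same component, the likelihood for component k is f_k(x₁)·f_k(x₂).
  p_A = [0.018158] × [0.00518799] = 9.42033e-05
  p_B = [0.0102554] × [0.00974237] = 9.99119e-05
  p_C = [0.00431684] × [0.0206615] = 8.91925e-05
  p_D = [0.00266793] × [0.0290261] = 7.74397e-05
Multiply by the mixture weights:
  P(Z=A)·p_A = 0.19 × 9.42033e-05 = 1.78986e-05
  P(Z=B)·p_B = 0.25 × 9.99119e-05 = 2.4978e-05
  P(Z=C)·p_C = 0.31 × 8.91925e-05 = 2.76497e-05
  P(Z=D)·p_D = 0.25 × 7.74397e-05 = 1.93599e-05
Normaliser: 1.78986e-05 + 2.4978e-05 + 2.76497e-05 + 1.93599e-05 = 8.98862e-05
So the posterior for Process C is 2.76497e-05 / 8.98862e-05 ≈ 0.308.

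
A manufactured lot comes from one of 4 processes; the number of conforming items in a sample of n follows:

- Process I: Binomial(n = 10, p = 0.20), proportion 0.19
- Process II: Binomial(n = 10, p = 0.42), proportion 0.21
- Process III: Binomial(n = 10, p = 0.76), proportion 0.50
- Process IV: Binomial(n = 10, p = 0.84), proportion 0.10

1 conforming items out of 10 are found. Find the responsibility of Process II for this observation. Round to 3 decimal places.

0.114

Posterior ∝ prior × likelihood, so P(k | x) ∝ w_k f_k(x); normalise over all components.
Binomial probabilities:
  f_I = C(10,1)·0.20^1·0.80^9 = 10·0.2·0.134218 = 0.268435
  f_II = C(10,1)·0.42^1·0.58^9 = 10·0.42·0.00742766 = 0.0311962
  f_III = C(10,1)·0.76^1·0.24^9 = 10·0.76·2.64181e-06 = 2.00777e-05
  f_IV = C(10,1)·0.84^1·0.16^9 = 10·0.84·6.87195e-08 = 5.77244e-07
Multiply by the mixture weights:
  w_I·f_I = 0.19 × 0.268435 = 0.0510027
  w_II·f_II = 0.21 × 0.0311962 = 0.0065512
  w_III·f_III = 0.50 × 2.00777e-05 = 1.00389e-05
  w_IV·f_IV = 0.10 × 5.77244e-07 = 5.77244e-08
Marginal: 0.0510027 + 0.0065512 + 1.00389e-05 + 5.77244e-08 = 0.057564
Responsibility of Process II: 0.0065512 / 0.057564 ≈ 0.114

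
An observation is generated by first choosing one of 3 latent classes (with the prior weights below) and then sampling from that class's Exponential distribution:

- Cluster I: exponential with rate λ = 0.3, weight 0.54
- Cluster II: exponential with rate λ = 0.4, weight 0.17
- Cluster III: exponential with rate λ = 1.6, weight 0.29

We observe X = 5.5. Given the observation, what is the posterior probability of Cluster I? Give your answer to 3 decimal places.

Posterior ∝ prior × likelihood, so P(k | x) ∝ π_k f_k(x); normalise over all components.
Evaluate each component's likelihood at the observed value:
  f_I = 0.057615
  f_II = 0.0443213
  f_III = 0.000241173
Prior × likelihood for each component:
  π_I·f_I = 0.54 × 0.057615 = 0.0311121
  π_II·f_II = 0.17 × 0.0443213 = 0.00753461
  π_III·f_III = 0.29 × 0.000241173 = 6.99401e-05
Sum: 0.0311121 + 0.00753461 + 6.99401e-05 = 0.0387166
So the posterior for Cluster I is 0.0311121 / 0.0387166 ≈ 0.804.

0.804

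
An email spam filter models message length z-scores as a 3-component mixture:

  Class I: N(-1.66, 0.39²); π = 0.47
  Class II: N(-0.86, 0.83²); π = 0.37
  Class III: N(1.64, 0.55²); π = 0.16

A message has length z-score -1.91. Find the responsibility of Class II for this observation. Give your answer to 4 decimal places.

The responsibility of component k is π_k f_k(x) divided by Σ_j π_j f_j(x).
Normal densities:
  f_I = 0.832946
  f_II = 0.215931
  f_III = 6.51541e-10
Weight by the priors:
  π_I·f_I = 0.47 × 0.832946 = 0.391484
  π_II·f_II = 0.37 × 0.215931 = 0.0798944
  π_III·f_III = 0.16 × 6.51541e-10 = 1.04247e-10
Denominator: 0.391484 + 0.0798944 + 1.04247e-10 = 0.471379
Responsibility of Class II: 0.0798944 / 0.471379 ≈ 0.1695

0.1695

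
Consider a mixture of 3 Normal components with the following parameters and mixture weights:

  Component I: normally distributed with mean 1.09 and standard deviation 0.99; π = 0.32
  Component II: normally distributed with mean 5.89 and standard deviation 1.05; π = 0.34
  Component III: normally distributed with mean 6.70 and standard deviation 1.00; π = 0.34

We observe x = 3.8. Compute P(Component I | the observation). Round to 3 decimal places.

0.133

Posterior ∝ prior × likelihood, so P(k | x) ∝ π_k f_k(x); normalise over all components.
Evaluate each component's likelihood at the observed value:
  f_I = (1/(0.99·√(2π)))·exp(−(3.8−1.09)²/(2·0.99²)) = 0.402972·exp(-3.74661) = 0.0095092
  f_II = (1/(1.05·√(2π)))·exp(−(3.8−5.89)²/(2·1.05²)) = 0.379945·exp(-1.98100) = 0.0524064
  f_III = (1/(1.00·√(2π)))·exp(−(3.8−6.70)²/(2·1.00²)) = 0.398942·exp(-4.20500) = 0.00595253
Prior × likelihood for each component:
  π_I·f_I = 0.32 × 0.0095092 = 0.00304294
  π_II·f_II = 0.34 × 0.0524064 = 0.0178182
  π_III·f_III = 0.34 × 0.00595253 = 0.00202386
Evidence: 0.00304294 + 0.0178182 + 0.00202386 = 0.022885
So the posterior for Component I is 0.00304294 / 0.022885 ≈ 0.133.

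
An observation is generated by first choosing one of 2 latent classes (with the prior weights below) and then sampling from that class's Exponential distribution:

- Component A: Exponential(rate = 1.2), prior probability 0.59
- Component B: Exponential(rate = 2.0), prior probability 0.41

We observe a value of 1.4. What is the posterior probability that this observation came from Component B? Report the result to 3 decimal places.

Apply Bayes' rule: the posterior for each component is proportional to its prior times its likelihood at x.
Evaluate each component's likelihood at the observed value:
  f_A = 0.223649
  f_B = 0.12162
Unnormalised posteriors:
  π_A·f_A = 0.59 × 0.223649 = 0.131953
  π_B·f_B = 0.41 × 0.12162 = 0.0498643
Normaliser: 0.131953 + 0.0498643 = 0.181817
So the posterior for Component B is 0.0498643 / 0.181817 ≈ 0.274.

0.274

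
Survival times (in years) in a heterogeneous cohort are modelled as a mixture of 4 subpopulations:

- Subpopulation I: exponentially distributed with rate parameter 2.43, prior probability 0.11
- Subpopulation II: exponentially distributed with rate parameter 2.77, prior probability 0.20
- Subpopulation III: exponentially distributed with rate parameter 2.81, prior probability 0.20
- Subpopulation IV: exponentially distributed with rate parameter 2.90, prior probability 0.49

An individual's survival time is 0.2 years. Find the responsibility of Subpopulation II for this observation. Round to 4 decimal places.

The responsibility of component k is π_k f_k(x) divided by Σ_j π_j f_j(x).
Exponential densities:
  p_I = 1.49465
  p_II = 1.59177
  p_III = 1.60189
  p_IV = 1.62371
Prior × likelihood for each component:
  π_I·p_I = 0.11 × 1.49465 = 0.164411
  π_II·p_II = 0.20 × 1.59177 = 0.318354
  π_III·p_III = 0.20 × 1.60189 = 0.320378
  π_IV·p_IV = 0.49 × 1.62371 = 0.795616
Sum: 0.164411 + 0.318354 + 0.320378 + 0.795616 = 1.59876
So the posterior for Subpopulation II is 0.318354 / 1.59876 ≈ 0.1991.

0.1991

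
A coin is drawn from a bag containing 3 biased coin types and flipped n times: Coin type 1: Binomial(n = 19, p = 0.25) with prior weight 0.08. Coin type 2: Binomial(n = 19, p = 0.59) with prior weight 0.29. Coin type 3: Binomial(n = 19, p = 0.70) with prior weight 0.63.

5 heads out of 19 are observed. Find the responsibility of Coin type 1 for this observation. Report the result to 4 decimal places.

0.9433

P(component k | x) = P(Z=k)·f_k(x) / marginal(x), where marginal(x) = Σ_j P(Z=j)·f_j(x).
Binomial probabilities:
  f_1 = 0.202331
  f_2 = 0.00315311
  f_3 = 9.34744e-05
Unnormalised posteriors:
  P(Z=1)·f_1 = 0.08 × 0.202331 = 0.0161865
  P(Z=2)·f_2 = 0.29 × 0.00315311 = 0.000914402
  P(Z=3)·f_3 = 0.63 × 9.34744e-05 = 5.88889e-05
Sum: 0.0161865 + 0.000914402 + 5.88889e-05 = 0.0171598
P(Coin type 1 | 5 heads out of 19) = 0.0161865 / 0.0171598 ≈ 0.9433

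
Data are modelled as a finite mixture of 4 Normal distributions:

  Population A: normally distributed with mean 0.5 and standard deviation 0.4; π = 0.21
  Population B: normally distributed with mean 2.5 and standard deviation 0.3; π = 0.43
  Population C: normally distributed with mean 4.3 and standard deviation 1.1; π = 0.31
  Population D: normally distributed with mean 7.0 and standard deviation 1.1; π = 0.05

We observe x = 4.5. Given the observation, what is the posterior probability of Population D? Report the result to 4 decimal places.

0.0122

Apply Bayes' rule: the posterior for each component is proportional to its prior times its likelihood at x.
Evaluate each component's likelihood at the observed value:
  p_A = 1.92365e-22
  p_B = 2.9703e-10
  p_C = 0.356729
  p_D = 0.0274087
Prior × likelihood for each component:
  w_A·p_A = 0.21 × 1.92365e-22 = 4.03966e-23
  w_B·p_B = 0.43 × 2.9703e-10 = 1.27723e-10
  w_C·p_C = 0.31 × 0.356729 = 0.110586
  w_D·p_D = 0.05 × 0.0274087 = 0.00137044
Denominator: 4.03966e-23 + 1.27723e-10 + 0.110586 + 0.00137044 = 0.111957
P(Population D | data) ≈ 0.0122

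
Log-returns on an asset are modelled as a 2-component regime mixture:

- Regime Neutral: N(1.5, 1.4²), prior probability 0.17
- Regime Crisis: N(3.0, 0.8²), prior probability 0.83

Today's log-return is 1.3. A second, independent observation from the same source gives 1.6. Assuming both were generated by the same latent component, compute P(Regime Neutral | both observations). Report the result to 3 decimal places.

0.745

By Bayes' theorem, P(k | x) = π_k f_k(x) / Σ_j π_j f_j(x).
Since both observations come from the same component, the likelihood for component k is f_k(x₁)·f_k(x₂).
  p_Neutral = [(1/(1.4·√(2π)))·exp(−(1.3−1.5)²/(2·1.4²)) = 0.284959·exp(-0.01020) = 0.282066] × [0.284233] = 0.0801723
  p_Crisis = [(1/(0.8·√(2π)))·exp(−(1.3−3.0)²/(2·0.8²)) = 0.498678·exp(-2.25781) = 0.0521512] × [0.107847] = 0.00562434
Multiply by the mixture weights:
  π_Neutral·p_Neutral = 0.17 × 0.0801723 = 0.0136293
  π_Crisis·p_Crisis = 0.83 × 0.00562434 = 0.0046682
Evidence: 0.0136293 + 0.0046682 = 0.0182975
So the posterior for Regime Neutral is 0.0136293 / 0.0182975 ≈ 0.745.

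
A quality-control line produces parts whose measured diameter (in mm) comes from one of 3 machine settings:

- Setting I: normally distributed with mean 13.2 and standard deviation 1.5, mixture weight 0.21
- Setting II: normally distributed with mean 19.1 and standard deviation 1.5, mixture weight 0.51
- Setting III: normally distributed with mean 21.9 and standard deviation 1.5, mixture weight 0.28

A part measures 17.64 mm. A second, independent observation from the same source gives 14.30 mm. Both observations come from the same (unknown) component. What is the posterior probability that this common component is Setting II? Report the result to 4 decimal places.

By Bayes' theorem, P(k | x) = w_k f_k(x) / Σ_j w_j f_j(x).
Since both observations come from the same component, the likelihood for component k is f_k(x₁)·f_k(x₂).
  L_I = [0.0033286] × [0.203255] = 0.000676555
  L_II = [0.165614] × [0.00158939] = 0.000263226
  L_III = [0.00471407] × [7.08611e-07] = 3.34044e-09
Prior × likelihood for each component:
  w_I·L_I = 0.21 × 0.000676555 = 0.000142077
  w_II·L_II = 0.51 × 0.000263226 = 0.000134245
  w_III·L_III = 0.28 × 3.34044e-09 = 9.35324e-10
Normaliser: 0.000142077 + 0.000134245 + 9.35324e-10 = 0.000276323
So the posterior for Setting II is 0.000134245 / 0.000276323 ≈ 0.4858.

0.4858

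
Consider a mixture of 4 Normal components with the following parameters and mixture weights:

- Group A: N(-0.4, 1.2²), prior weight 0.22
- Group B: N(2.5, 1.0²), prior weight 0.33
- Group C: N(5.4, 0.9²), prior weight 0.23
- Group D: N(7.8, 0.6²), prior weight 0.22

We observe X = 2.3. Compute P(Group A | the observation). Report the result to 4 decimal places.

0.0431

The responsibility of component k is π_k f_k(x) divided by Σ_j π_j f_j(x).
Component likelihoods at x = 2.3:
  f_A = (1/(1.2·√(2π)))·exp(−(2.3−-0.4)²/(2·1.2²)) = 0.332452·exp(-2.53125) = 0.0264497
  f_B = (1/(1.0·√(2π)))·exp(−(2.3−2.5)²/(2·1.0²)) = 0.398942·exp(-0.02000) = 0.391043
  f_C = (1/(0.9·√(2π)))·exp(−(2.3−5.4)²/(2·0.9²)) = 0.443269·exp(-5.93210) = 0.00117595
  f_D = (1/(0.6·√(2π)))·exp(−(2.3−7.8)²/(2·0.6²)) = 0.664904·exp(-42.01389) = 3.77015e-19
Prior × likelihood for each component:
  π_A·f_A = 0.22 × 0.0264497 = 0.00581894
  π_B·f_B = 0.33 × 0.391043 = 0.129044
  π_C·f_C = 0.23 × 0.00117595 = 0.000270469
  π_D·f_D = 0.22 × 3.77015e-19 = 8.29433e-20
Evidence: 0.00581894 + 0.129044 + 0.000270469 + 8.29433e-20 = 0.135133
Responsibility of Group A: 0.00581894 / 0.135133 ≈ 0.0431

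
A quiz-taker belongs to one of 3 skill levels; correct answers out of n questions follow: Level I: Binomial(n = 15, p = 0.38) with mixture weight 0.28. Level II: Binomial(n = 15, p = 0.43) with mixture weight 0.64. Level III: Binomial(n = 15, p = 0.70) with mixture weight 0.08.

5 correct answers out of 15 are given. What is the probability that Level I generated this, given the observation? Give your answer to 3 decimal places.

Apply Bayes' rule: the posterior for each component is proportional to its prior times its likelihood at x.
Evaluate each component's likelihood at the observed value:
  f_I = C(15,5)·0.38^5·0.62^10 = 3003·0.00792352·0.00839299 = 0.199706
  f_II = C(15,5)·0.43^5·0.57^10 = 3003·0.0147008·0.00362033 = 0.159826
  f_III = C(15,5)·0.70^5·0.30^10 = 3003·0.16807·5.9049e-06 = 0.00298029
Multiply by the mixture weights:
  w_I·f_I = 0.28 × 0.199706 = 0.0559176
  w_II·f_II = 0.64 × 0.159826 = 0.102288
  w_III·f_III = 0.08 × 0.00298029 = 0.000238423
Denominator: 0.0559176 + 0.102288 + 0.000238423 = 0.158444
So the posterior for Level I is 0.0559176 / 0.158444 ≈ 0.353.

0.353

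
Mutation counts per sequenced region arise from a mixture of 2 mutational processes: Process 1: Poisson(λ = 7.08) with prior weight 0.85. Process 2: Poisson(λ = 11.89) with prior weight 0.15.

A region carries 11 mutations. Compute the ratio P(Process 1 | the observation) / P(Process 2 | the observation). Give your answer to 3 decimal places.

2.321

The posterior odds equal the prior odds times the likelihood ratio: (π_i/π_j)·(f_i(x)/f_j(x)).
Evaluate each component's likelihood at the observed value:
  f_1 = 0.0472504
  f_2 = 0.115367
0.0401628 / 0.0173051 ≈ 2.321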